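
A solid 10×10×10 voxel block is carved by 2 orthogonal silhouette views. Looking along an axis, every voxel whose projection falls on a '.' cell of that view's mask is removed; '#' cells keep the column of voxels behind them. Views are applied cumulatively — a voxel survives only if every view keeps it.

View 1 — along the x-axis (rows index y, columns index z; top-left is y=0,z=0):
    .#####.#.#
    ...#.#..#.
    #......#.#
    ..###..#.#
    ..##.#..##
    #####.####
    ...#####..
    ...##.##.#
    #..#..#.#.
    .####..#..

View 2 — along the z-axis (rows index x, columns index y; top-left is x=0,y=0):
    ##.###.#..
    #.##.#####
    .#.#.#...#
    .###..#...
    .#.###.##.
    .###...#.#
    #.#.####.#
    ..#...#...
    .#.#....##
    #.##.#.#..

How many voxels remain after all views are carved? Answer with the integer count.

full grid |V| = 1000
carve view 1 (along x, YZ-mask fill 51/100): 510 voxels remain
carve view 2 (along z, XY-mask fill 51/100): 260 voxels remain

260 voxels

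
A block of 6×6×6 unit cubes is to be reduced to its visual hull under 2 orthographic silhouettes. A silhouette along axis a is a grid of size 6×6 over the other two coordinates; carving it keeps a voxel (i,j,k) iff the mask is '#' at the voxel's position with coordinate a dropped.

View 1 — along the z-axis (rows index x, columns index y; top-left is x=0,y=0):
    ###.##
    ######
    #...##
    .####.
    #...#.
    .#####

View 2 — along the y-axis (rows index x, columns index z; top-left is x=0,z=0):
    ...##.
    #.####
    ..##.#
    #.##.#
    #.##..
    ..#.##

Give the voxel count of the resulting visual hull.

remaining voxels: 86

before carving: 216 voxels (6×6×6)
after view 1 [z-axis, 25 of 36 cells solid] → remaining = 150
after view 2 [y-axis, 20 of 36 cells solid] → remaining = 86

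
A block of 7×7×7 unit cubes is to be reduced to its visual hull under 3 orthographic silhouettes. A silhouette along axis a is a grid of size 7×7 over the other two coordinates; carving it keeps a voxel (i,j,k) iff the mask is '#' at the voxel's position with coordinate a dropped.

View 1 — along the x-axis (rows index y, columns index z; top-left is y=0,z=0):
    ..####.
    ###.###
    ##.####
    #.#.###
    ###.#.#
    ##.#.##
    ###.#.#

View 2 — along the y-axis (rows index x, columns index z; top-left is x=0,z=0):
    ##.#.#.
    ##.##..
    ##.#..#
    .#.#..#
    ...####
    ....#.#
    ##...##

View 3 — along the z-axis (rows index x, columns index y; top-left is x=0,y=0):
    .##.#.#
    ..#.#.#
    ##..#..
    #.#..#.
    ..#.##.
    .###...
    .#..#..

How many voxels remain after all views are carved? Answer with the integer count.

before carving: 343 voxels (7×7×7)
carve view 1 (along x, YZ-mask fill 36/49): 252 voxels remain
carve view 2 (along y, XZ-mask fill 25/49): 127 voxels remain
carve view 3 (along z, XY-mask fill 21/49): 57 voxels remain

voxel count = 57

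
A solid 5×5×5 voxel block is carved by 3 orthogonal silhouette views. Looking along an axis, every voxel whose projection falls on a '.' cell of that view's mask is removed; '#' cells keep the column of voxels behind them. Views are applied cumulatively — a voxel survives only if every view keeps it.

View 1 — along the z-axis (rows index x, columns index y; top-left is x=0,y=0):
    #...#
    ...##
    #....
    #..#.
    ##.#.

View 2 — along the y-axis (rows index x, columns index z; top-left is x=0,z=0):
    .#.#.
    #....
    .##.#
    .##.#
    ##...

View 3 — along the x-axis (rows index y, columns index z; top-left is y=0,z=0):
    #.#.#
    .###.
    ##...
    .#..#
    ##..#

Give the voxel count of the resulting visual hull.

11 voxels

full grid |V| = 125
step 1: project along z, AND mask (10/25) → |grid| = 50
step 2: project along y, AND mask (11/25) → |grid| = 21
step 3: project along x, AND mask (13/25) → |grid| = 11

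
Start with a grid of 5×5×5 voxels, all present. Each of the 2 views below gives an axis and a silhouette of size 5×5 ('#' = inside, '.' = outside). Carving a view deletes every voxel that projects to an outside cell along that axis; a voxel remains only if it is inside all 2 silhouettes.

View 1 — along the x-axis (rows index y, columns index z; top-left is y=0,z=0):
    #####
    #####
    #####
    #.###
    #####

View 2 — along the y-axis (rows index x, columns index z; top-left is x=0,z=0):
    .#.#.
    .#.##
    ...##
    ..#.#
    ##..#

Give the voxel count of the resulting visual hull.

57 voxels

start: 5×5×5 = 125 voxels
  1. axis=0 (YZ plane), |mask|=24  ⇒  voxels=120
  2. axis=1 (XZ plane), |mask|=12  ⇒  voxels=57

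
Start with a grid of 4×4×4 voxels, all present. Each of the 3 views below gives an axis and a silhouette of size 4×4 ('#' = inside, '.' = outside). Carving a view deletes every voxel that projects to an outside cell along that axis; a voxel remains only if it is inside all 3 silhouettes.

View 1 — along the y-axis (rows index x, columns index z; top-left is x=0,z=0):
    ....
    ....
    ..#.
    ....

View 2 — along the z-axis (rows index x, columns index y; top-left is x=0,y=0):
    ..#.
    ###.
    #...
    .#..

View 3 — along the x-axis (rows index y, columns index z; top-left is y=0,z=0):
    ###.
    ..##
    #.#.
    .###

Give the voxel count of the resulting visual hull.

before carving: 64 voxels (4×4×4)
[1] y-view keeps 1 columns → grid now 4
[2] z-view keeps 6 columns → grid now 1
[3] x-view keeps 10 columns → grid now 1

1 voxels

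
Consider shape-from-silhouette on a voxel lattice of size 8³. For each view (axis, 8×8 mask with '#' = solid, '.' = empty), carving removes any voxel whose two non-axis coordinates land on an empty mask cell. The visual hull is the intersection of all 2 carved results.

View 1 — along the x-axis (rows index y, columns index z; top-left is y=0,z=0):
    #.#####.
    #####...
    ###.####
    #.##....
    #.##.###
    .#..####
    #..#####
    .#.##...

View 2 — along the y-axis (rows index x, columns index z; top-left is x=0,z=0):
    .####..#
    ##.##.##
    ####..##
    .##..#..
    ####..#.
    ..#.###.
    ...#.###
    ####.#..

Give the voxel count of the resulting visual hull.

|visual hull| = 193

before carving: 512 voxels (8×8×8)
carve view 1 (along x, YZ-mask fill 41/64): 328 voxels remain
carve view 2 (along y, XZ-mask fill 38/64): 193 voxels remain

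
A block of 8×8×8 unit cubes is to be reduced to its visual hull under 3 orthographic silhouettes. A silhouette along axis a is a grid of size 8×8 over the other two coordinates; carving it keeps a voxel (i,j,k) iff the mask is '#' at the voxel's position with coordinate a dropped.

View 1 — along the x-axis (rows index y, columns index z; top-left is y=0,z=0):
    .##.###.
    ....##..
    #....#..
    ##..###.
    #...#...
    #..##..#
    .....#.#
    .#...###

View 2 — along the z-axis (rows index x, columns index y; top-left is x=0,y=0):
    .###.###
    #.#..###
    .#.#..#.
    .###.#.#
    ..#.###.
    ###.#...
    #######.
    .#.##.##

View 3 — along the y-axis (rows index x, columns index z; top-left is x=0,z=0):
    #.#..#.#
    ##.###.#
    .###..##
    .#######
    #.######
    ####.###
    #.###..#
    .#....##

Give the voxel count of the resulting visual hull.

79 voxels

initial block: 8^3 = 512
step 1: project along x, AND mask (26/64) → |grid| = 208
step 2: project along z, AND mask (39/64) → |grid| = 120
step 3: project along y, AND mask (44/64) → |grid| = 79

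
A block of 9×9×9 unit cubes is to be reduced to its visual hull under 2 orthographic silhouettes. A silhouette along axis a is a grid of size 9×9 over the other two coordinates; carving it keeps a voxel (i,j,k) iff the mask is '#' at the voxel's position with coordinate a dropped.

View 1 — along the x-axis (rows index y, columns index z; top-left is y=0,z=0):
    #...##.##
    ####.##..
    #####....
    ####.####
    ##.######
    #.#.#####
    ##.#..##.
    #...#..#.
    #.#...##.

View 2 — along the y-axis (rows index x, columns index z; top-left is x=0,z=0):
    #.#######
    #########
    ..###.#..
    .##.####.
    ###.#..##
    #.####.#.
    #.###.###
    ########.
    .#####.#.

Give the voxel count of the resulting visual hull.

start: 9×9×9 = 729 voxels
step 1: project along x, AND mask (51/81) → |grid| = 459
step 2: project along y, AND mask (60/81) → |grid| = 342

voxel count = 342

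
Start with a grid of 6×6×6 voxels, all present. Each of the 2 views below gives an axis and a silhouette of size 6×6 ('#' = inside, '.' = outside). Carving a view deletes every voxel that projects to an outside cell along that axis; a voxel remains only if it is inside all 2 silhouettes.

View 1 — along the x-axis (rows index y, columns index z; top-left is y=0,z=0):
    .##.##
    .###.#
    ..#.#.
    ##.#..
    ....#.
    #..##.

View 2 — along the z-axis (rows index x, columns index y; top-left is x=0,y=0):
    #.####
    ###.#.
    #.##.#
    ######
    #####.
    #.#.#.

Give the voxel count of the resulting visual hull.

start: 6×6×6 = 216 voxels
[1] x-view keeps 17 columns → grid now 102
[2] z-view keeps 27 columns → grid now 74

|visual hull| = 74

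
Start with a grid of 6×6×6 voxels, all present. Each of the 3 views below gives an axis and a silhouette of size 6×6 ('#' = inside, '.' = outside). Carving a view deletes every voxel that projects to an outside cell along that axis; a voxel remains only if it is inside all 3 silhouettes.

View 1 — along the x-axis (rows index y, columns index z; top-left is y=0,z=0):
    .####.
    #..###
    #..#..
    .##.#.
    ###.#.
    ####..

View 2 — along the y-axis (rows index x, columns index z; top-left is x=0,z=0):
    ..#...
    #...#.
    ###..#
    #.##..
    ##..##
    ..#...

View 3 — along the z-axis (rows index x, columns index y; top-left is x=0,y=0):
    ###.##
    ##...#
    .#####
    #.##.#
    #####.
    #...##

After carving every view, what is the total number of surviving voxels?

start: 6×6×6 = 216 voxels
after view 1 [x-axis, 21 of 36 cells solid] → remaining = 126
after view 2 [y-axis, 15 of 36 cells solid] → remaining = 54
after view 3 [z-axis, 25 of 36 cells solid] → remaining = 40

remaining voxels: 40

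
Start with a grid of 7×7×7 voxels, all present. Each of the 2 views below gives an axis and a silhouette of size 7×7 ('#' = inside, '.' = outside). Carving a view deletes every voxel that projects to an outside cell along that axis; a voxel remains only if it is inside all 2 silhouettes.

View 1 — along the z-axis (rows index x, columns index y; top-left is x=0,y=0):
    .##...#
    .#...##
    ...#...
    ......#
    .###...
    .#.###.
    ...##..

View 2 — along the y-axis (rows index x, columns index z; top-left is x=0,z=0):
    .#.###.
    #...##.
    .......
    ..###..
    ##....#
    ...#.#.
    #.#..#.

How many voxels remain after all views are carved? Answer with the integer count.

full grid |V| = 343
carve view 1 (along z, XY-mask fill 17/49): 119 voxels remain
carve view 2 (along y, XZ-mask fill 18/49): 47 voxels remain

remaining voxels: 47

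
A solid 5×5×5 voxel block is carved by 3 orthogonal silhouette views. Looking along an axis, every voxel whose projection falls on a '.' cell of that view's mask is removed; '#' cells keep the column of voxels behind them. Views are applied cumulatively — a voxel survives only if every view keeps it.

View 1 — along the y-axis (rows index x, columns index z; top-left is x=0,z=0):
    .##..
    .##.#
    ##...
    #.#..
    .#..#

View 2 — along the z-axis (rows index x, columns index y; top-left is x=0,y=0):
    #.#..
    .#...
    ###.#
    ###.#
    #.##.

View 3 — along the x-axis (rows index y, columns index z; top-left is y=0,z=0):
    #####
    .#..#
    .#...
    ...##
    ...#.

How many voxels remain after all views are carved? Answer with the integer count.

start: 5×5×5 = 125 voxels
step 1: project along y, AND mask (11/25) → |grid| = 55
step 2: project along z, AND mask (14/25) → |grid| = 29
step 3: project along x, AND mask (11/25) → |grid| = 15

|visual hull| = 15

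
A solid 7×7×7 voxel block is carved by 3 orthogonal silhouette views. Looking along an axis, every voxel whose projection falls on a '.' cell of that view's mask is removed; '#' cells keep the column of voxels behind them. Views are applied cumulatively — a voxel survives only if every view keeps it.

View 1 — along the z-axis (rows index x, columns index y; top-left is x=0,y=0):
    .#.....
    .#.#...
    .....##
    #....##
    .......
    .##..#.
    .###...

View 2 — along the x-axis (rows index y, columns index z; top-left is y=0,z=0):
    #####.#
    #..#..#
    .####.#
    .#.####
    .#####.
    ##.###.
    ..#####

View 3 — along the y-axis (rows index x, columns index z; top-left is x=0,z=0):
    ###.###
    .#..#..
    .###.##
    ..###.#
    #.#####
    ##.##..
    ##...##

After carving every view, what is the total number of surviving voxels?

full grid |V| = 343
V1 z: intersect with XY mask (14 set) -- 98 left
V2 x: intersect with YZ mask (34 set) -- 63 left
V3 y: intersect with XZ mask (31 set) -- 37 left

|visual hull| = 37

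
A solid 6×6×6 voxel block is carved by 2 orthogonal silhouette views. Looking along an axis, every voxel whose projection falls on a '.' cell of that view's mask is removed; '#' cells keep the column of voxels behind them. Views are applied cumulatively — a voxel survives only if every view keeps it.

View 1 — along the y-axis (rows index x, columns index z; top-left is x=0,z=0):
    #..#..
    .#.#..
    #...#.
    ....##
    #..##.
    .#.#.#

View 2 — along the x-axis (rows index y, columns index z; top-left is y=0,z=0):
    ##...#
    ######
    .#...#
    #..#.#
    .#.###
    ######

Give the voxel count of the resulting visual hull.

start: 6×6×6 = 216 voxels
V1 y: intersect with XZ mask (14 set) -- 84 left
V2 x: intersect with YZ mask (24 set) -- 59 left

remaining voxels: 59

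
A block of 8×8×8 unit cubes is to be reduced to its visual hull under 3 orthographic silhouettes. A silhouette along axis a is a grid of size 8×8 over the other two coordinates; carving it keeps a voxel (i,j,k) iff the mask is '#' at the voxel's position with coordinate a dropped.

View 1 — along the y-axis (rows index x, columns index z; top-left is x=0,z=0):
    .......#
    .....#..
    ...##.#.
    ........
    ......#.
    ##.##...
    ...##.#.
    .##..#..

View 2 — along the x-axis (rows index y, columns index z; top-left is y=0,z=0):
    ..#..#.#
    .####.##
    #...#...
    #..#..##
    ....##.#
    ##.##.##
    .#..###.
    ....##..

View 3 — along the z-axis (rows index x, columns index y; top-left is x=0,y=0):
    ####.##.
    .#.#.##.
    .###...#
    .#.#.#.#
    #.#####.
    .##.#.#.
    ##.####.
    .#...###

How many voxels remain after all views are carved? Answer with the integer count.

start: 8×8×8 = 512 voxels
  1. axis=1 (XZ plane), |mask|=16  ⇒  voxels=128
  2. axis=0 (YZ plane), |mask|=30  ⇒  voxels=63
  3. axis=2 (XY plane), |mask|=38  ⇒  voxels=40

40 voxels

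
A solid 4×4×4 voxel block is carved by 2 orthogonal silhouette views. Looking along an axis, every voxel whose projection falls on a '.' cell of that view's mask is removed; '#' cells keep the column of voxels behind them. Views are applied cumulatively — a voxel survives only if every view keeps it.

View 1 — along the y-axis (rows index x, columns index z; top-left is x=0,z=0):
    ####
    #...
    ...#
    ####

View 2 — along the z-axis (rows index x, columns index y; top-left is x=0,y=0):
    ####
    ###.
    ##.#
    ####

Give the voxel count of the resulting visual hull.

voxel count = 38

start: 4×4×4 = 64 voxels
step 1: project along y, AND mask (10/16) → |grid| = 40
step 2: project along z, AND mask (14/16) → |grid| = 38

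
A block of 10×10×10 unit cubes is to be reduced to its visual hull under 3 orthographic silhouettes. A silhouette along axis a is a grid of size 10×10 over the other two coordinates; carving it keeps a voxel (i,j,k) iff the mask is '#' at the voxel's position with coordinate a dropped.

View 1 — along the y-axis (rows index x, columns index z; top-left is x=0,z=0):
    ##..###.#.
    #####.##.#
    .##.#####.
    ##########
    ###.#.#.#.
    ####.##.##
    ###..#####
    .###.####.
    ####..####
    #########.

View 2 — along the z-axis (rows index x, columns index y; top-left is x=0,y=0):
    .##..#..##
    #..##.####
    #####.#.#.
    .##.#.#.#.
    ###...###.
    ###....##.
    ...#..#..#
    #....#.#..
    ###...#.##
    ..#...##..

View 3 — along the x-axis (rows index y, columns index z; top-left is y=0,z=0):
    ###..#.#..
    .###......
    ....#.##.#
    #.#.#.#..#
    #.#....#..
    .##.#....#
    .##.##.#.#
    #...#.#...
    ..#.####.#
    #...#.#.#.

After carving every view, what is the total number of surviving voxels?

|visual hull| = 168

initial block: 10^3 = 1000
carve view 1 (along y, XZ-mask fill 77/100): 770 voxels remain
carve view 2 (along z, XY-mask fill 50/100): 381 voxels remain
carve view 3 (along x, YZ-mask fill 43/100): 168 voxels remain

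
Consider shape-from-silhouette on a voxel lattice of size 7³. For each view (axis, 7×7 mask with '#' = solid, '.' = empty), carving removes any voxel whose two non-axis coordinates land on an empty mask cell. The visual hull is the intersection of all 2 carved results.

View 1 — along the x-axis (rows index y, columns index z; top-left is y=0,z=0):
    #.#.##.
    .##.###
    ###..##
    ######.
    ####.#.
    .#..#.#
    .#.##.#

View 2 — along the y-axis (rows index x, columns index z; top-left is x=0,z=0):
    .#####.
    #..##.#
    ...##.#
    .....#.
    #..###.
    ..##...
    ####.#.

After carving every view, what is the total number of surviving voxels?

remaining voxels: 105

start: 7×7×7 = 343 voxels
V1 x: intersect with YZ mask (32 set) -- 224 left
V2 y: intersect with XZ mask (24 set) -- 105 left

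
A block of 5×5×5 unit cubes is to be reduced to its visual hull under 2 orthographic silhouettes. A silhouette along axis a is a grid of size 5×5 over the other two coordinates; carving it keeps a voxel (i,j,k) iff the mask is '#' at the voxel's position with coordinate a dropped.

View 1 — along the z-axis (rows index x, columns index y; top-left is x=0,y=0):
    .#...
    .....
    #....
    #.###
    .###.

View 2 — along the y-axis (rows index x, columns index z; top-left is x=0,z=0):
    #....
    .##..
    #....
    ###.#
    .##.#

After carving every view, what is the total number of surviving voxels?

27 voxels

initial block: 5^3 = 125
carve view 1 (along z, XY-mask fill 9/25): 45 voxels remain
carve view 2 (along y, XZ-mask fill 11/25): 27 voxels remain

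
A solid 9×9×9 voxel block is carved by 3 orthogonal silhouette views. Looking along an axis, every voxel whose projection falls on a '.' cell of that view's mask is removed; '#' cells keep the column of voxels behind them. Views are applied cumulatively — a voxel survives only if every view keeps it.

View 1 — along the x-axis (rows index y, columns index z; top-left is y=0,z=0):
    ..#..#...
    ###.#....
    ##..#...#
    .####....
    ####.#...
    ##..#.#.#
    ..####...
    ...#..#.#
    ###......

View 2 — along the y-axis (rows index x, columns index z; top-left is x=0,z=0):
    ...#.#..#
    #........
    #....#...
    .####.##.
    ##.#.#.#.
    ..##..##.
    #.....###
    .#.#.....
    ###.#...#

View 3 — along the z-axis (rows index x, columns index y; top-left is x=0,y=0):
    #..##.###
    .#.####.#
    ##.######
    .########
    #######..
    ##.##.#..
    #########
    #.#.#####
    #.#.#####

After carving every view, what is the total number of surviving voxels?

remaining voxels: 99

initial block: 9^3 = 729
[1] x-view keeps 34 columns → grid now 306
[2] y-view keeps 32 columns → grid now 121
[3] z-view keeps 63 columns → grid now 99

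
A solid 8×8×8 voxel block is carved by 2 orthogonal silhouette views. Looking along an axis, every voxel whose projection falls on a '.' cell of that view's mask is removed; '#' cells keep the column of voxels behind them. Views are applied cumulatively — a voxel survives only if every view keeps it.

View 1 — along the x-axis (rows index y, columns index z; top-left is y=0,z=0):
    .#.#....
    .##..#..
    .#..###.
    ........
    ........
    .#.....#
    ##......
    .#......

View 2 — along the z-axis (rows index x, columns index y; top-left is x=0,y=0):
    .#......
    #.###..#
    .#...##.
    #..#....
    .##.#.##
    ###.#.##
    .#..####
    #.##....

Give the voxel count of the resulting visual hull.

initial block: 8^3 = 512
V1 x: intersect with YZ mask (14 set) -- 112 left
V2 z: intersect with XY mask (30 set) -- 55 left

55 voxels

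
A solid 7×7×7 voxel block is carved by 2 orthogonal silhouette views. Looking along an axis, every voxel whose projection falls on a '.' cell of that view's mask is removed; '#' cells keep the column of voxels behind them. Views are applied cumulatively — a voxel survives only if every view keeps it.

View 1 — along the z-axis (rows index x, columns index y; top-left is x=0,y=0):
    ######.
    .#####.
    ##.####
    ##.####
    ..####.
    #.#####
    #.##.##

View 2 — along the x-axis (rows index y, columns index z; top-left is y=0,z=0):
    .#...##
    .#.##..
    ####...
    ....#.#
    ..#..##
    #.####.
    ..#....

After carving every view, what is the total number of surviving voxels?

initial block: 7^3 = 343
V1 z: intersect with XY mask (38 set) -- 266 left
V2 x: intersect with YZ mask (21 set) -- 118 left

|visual hull| = 118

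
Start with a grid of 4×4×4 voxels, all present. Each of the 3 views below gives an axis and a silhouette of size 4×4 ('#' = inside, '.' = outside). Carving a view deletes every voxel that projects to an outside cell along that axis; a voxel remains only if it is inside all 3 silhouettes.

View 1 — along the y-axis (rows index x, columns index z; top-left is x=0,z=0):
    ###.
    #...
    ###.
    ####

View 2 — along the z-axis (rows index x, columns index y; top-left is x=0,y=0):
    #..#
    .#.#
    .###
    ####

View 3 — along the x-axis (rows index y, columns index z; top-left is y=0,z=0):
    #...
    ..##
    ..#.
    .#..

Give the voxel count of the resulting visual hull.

10 voxels

before carving: 64 voxels (4×4×4)
after view 1 [y-axis, 11 of 16 cells solid] → remaining = 44
after view 2 [z-axis, 11 of 16 cells solid] → remaining = 33
after view 3 [x-axis, 5 of 16 cells solid] → remaining = 10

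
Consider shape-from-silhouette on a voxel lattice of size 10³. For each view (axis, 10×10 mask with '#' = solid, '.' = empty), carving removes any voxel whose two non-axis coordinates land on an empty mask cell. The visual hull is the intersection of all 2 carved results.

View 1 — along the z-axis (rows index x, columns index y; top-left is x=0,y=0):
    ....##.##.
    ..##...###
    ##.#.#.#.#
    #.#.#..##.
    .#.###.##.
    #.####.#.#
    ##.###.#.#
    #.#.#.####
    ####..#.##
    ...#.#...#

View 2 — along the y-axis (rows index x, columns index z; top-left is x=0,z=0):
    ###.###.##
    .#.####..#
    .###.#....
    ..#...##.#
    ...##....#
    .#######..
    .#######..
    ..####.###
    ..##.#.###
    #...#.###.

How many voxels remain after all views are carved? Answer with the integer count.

voxel count = 328

before carving: 1000 voxels (10×10×10)
[1] z-view keeps 57 columns → grid now 570
[2] y-view keeps 57 columns → grid now 328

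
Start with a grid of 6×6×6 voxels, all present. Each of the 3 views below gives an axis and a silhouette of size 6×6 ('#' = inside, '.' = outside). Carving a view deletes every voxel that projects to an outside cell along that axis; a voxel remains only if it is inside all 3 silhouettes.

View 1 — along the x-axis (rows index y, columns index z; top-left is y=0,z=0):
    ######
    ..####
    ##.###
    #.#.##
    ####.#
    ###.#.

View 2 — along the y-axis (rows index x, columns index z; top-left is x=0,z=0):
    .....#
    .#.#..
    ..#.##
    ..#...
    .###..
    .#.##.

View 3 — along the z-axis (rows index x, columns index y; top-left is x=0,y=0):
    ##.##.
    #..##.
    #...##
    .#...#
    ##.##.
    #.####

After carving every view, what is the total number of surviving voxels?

start: 6×6×6 = 216 voxels
step 1: project along x, AND mask (28/36) → |grid| = 168
step 2: project along y, AND mask (13/36) → |grid| = 59
step 3: project along z, AND mask (21/36) → |grid| = 37

37 voxels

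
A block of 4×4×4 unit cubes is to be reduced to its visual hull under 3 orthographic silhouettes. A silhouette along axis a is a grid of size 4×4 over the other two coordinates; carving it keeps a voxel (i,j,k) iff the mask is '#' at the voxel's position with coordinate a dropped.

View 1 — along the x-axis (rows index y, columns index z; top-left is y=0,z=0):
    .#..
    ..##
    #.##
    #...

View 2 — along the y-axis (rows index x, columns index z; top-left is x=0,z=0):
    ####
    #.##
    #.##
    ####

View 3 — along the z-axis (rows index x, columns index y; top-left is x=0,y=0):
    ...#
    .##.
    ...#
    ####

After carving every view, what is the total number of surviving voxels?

|visual hull| = 14

full grid |V| = 64
[1] x-view keeps 7 columns → grid now 28
[2] y-view keeps 14 columns → grid now 26
[3] z-view keeps 8 columns → grid now 14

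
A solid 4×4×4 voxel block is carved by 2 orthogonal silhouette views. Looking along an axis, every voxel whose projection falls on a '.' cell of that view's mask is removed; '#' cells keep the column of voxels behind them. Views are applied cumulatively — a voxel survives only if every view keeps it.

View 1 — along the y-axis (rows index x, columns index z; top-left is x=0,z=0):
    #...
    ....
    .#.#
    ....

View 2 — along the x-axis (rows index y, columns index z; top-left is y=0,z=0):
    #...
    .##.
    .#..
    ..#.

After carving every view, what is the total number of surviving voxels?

3 voxels

before carving: 64 voxels (4×4×4)
[1] y-view keeps 3 columns → grid now 12
[2] x-view keeps 5 columns → grid now 3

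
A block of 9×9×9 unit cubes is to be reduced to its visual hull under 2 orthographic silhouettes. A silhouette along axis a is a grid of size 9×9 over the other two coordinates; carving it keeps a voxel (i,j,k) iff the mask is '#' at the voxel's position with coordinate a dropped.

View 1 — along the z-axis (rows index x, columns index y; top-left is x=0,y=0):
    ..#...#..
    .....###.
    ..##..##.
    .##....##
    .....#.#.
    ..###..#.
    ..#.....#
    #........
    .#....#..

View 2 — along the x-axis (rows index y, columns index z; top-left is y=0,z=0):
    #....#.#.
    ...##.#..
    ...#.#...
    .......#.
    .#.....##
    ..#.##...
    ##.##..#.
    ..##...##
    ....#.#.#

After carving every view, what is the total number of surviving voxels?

|visual hull| = 76

initial block: 9^3 = 729
step 1: project along z, AND mask (24/81) → |grid| = 216
step 2: project along x, AND mask (27/81) → |grid| = 76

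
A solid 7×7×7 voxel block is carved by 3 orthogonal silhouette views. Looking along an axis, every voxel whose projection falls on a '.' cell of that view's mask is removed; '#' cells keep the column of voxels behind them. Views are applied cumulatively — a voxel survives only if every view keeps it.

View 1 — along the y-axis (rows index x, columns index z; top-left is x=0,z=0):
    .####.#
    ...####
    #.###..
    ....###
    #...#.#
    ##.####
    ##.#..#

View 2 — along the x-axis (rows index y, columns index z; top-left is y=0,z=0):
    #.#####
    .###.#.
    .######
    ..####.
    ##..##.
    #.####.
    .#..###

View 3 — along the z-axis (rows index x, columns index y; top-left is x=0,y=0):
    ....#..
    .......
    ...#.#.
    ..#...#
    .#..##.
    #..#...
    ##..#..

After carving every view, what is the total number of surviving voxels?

remaining voxels: 34

start: 7×7×7 = 343 voxels
step 1: project along y, AND mask (29/49) → |grid| = 203
step 2: project along x, AND mask (33/49) → |grid| = 134
step 3: project along z, AND mask (13/49) → |grid| = 34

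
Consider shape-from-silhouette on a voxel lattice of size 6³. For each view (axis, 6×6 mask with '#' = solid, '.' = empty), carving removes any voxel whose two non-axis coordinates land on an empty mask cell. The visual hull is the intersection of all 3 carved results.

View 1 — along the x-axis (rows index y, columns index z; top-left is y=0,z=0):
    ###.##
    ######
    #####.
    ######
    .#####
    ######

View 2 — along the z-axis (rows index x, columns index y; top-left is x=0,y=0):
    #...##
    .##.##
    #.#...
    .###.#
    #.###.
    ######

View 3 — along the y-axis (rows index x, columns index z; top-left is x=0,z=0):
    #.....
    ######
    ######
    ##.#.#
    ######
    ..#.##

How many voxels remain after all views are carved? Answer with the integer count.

full grid |V| = 216
carve view 1 (along x, YZ-mask fill 33/36): 198 voxels remain
carve view 2 (along z, XY-mask fill 23/36): 125 voxels remain
carve view 3 (along y, XZ-mask fill 26/36): 87 voxels remain

remaining voxels: 87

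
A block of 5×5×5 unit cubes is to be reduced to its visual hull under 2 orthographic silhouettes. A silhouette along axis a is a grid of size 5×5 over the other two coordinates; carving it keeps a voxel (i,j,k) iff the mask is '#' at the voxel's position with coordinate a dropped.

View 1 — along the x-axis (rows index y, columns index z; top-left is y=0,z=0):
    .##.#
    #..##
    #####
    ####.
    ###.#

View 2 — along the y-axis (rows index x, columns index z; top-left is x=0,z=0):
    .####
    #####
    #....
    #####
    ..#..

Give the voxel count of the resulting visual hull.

|visual hull| = 61

initial block: 5^3 = 125
[1] x-view keeps 19 columns → grid now 95
[2] y-view keeps 16 columns → grid now 61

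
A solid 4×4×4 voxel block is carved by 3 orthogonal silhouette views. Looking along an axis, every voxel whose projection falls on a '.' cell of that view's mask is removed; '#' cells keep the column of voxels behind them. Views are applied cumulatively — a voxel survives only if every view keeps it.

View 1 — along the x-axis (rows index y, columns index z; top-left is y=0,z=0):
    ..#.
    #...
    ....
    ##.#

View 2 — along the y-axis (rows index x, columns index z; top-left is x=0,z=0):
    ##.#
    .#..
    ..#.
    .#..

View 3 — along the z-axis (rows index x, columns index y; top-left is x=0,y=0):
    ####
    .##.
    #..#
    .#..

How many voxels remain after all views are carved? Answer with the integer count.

5 voxels

initial block: 4^3 = 64
[1] x-view keeps 5 columns → grid now 20
[2] y-view keeps 6 columns → grid now 7
[3] z-view keeps 9 columns → grid now 5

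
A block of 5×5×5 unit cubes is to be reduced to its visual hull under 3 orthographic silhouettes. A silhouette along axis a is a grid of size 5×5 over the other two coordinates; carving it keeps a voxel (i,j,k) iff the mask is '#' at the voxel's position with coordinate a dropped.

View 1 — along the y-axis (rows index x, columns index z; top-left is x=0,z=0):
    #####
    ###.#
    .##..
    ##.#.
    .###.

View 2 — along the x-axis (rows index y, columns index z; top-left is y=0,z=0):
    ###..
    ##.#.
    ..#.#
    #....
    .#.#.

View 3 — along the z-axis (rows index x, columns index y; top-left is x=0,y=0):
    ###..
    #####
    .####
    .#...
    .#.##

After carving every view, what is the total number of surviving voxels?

remaining voxels: 27

before carving: 125 voxels (5×5×5)
[1] y-view keeps 17 columns → grid now 85
[2] x-view keeps 11 columns → grid now 40
[3] z-view keeps 16 columns → grid now 27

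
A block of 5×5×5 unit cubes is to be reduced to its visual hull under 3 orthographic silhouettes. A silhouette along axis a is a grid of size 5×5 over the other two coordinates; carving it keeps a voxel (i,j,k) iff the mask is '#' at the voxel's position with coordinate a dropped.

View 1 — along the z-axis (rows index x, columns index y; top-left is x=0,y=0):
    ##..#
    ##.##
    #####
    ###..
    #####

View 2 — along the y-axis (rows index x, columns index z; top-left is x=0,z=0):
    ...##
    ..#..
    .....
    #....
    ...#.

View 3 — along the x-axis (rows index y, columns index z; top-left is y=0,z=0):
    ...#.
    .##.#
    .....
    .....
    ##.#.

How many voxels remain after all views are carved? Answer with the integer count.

6 voxels

start: 5×5×5 = 125 voxels
carve view 1 (along z, XY-mask fill 20/25): 100 voxels remain
carve view 2 (along y, XZ-mask fill 5/25): 18 voxels remain
carve view 3 (along x, YZ-mask fill 7/25): 6 voxels remain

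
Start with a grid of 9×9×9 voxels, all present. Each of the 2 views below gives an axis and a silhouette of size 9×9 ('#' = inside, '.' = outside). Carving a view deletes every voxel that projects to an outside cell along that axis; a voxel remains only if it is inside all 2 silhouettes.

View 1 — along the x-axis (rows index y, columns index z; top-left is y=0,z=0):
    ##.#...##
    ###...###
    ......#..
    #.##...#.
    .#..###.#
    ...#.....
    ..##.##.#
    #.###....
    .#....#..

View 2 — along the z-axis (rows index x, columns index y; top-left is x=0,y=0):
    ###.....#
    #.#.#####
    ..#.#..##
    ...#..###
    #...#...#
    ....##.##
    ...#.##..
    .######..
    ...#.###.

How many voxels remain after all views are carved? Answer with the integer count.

voxel count = 134

initial block: 9^3 = 729
after view 1 [x-axis, 33 of 81 cells solid] → remaining = 297
after view 2 [z-axis, 39 of 81 cells solid] → remaining = 134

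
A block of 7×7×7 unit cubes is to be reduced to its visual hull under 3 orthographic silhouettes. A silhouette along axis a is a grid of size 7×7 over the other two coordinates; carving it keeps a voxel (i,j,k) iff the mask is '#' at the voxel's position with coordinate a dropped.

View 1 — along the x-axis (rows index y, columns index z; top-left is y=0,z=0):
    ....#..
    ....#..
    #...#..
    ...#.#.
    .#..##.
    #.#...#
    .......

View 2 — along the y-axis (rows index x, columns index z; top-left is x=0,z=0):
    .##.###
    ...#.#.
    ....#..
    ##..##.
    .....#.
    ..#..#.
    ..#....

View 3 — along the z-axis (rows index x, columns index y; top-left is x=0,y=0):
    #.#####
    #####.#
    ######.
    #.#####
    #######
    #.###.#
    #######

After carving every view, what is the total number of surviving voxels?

before carving: 343 voxels (7×7×7)
V1 x: intersect with YZ mask (12 set) -- 84 left
V2 y: intersect with XZ mask (16 set) -- 31 left
V3 z: intersect with XY mask (43 set) -- 28 left

remaining voxels: 28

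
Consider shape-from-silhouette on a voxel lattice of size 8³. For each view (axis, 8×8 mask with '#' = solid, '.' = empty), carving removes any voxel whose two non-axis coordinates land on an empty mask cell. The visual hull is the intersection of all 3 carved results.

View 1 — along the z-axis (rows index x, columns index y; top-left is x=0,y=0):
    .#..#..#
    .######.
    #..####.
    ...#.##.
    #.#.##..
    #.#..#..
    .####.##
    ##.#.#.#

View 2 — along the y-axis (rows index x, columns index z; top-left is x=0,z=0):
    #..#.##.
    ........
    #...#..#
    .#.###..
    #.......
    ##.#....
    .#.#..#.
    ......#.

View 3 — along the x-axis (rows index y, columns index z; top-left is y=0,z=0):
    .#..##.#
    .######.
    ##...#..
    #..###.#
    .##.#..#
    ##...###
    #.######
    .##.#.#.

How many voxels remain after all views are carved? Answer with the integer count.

voxel count = 44

before carving: 512 voxels (8×8×8)
step 1: project along z, AND mask (35/64) → |grid| = 280
step 2: project along y, AND mask (19/64) → |grid| = 75
step 3: project along x, AND mask (38/64) → |grid| = 44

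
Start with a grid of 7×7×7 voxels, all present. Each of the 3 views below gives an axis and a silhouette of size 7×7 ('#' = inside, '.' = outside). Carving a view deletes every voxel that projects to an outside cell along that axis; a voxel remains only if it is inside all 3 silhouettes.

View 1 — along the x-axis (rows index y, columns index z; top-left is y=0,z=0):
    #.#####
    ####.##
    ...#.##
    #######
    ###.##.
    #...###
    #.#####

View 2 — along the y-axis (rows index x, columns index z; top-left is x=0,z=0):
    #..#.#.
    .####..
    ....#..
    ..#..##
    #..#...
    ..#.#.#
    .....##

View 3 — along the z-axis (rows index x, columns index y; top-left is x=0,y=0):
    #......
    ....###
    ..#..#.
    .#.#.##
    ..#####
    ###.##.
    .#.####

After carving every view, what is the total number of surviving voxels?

start: 7×7×7 = 343 voxels
  1. axis=0 (YZ plane), |mask|=37  ⇒  voxels=259
  2. axis=1 (XZ plane), |mask|=18  ⇒  voxels=99
  3. axis=2 (XY plane), |mask|=25  ⇒  voxels=48

voxel count = 48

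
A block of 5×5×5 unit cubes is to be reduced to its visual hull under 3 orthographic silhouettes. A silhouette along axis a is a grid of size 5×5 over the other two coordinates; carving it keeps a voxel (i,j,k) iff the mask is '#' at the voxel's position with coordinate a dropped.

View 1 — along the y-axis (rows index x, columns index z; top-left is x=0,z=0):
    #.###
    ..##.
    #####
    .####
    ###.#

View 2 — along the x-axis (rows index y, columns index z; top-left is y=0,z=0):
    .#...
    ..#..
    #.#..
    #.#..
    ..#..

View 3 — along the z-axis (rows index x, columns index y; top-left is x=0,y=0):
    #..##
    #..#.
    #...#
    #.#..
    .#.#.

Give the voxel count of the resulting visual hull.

start: 5×5×5 = 125 voxels
carve view 1 (along y, XZ-mask fill 19/25): 95 voxels remain
carve view 2 (along x, YZ-mask fill 7/25): 29 voxels remain
carve view 3 (along z, XY-mask fill 11/25): 11 voxels remain

11 voxels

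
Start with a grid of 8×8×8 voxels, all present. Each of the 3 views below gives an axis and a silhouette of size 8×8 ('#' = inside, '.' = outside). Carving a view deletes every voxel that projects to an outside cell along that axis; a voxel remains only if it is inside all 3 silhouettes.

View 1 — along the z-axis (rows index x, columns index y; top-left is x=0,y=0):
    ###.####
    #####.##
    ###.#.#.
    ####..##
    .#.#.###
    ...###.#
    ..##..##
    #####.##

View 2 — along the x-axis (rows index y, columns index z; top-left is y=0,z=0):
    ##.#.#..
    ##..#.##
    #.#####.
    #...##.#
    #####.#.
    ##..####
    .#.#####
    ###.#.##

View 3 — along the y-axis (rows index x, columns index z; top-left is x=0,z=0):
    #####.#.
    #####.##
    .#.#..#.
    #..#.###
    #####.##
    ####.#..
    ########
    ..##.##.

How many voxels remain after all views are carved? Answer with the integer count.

before carving: 512 voxels (8×8×8)
  1. axis=2 (XY plane), |mask|=45  ⇒  voxels=360
  2. axis=0 (YZ plane), |mask|=43  ⇒  voxels=242
  3. axis=1 (XZ plane), |mask|=45  ⇒  voxels=170

remaining voxels: 170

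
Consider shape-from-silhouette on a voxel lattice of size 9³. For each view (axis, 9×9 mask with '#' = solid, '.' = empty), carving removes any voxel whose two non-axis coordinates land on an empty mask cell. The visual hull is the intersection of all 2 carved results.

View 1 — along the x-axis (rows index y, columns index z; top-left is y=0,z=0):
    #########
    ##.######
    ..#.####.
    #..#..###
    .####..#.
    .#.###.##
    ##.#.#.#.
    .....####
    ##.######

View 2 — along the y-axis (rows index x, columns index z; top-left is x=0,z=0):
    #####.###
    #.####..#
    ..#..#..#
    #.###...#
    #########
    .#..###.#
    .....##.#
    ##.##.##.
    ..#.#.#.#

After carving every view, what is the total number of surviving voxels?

voxel count = 290

start: 9×9×9 = 729 voxels
carve view 1 (along x, YZ-mask fill 55/81): 495 voxels remain
carve view 2 (along y, XZ-mask fill 49/81): 290 voxels remain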